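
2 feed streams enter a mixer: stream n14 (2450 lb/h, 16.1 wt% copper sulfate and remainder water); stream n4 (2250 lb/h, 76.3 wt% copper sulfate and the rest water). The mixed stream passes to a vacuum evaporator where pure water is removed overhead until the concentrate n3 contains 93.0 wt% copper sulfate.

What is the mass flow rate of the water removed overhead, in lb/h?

copper sulfate entering = 2450×0.161 + 2250×0.763 = 2111.2 lb/h.
All copper sulfate reports to n3, so n3 = 2111.2/0.930 = 2270.1 lb/h.
Total feed = 4700 lb/h; overhead = 4700 − 2270.1 = 2429.9 lb/h.

2430 lb/h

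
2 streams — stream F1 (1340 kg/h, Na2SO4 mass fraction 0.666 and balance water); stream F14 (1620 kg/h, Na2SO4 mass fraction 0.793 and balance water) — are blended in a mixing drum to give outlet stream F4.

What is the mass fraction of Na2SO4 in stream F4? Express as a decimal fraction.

0.736

Total flow out = 1340 + 1620 = 2960 kg/h.
Na2SO4 in = 1340×0.666 + 1620×0.793 = 2177.1 kg/h.
Na2SO4 mass fraction in F4 = 2177.1/2960 = 0.736.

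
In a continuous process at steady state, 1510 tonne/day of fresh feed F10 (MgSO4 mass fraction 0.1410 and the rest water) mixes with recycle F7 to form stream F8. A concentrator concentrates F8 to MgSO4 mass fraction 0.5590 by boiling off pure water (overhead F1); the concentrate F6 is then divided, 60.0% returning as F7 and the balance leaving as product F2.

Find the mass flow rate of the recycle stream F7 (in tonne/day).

571.3 tonne/day

Overall MgSO4 balance (none leaves overhead): MgSO4 in fresh feed = MgSO4 in product, i.e. 1510×0.141 = (1−0.600)·F6·0.559.
F6 = 212.91/(0.559×0.400) = 952.19 tonne/day.
Recycle F7 = 0.600×952.19 = 571.31 tonne/day.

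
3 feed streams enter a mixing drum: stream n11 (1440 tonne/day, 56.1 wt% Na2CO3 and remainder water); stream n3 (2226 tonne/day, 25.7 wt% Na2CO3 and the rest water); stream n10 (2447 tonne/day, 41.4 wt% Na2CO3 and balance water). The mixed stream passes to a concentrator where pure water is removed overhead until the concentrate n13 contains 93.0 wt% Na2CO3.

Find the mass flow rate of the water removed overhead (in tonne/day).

Na2CO3 entering = 1440×0.561 + 2226×0.257 + 2447×0.414 = 2393 tonne/day.
All Na2CO3 reports to n13, so n13 = 2393/0.930 = 2573.1 tonne/day.
Total feed = 6113 tonne/day; overhead = 6113 − 2573.1 = 3539.9 tonne/day.

3540 tonne/day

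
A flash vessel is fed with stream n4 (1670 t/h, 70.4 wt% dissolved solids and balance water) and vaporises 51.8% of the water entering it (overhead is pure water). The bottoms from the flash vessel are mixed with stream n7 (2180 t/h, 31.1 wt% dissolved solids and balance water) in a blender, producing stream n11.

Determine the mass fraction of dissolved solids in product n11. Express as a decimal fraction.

Vapour removed = 0.518×0.296×1670 = 256.06 t/h; concentrate = 1413.9 t/h.
dissolved solids reaching the mixer = 1175.7 (from concentrate) + 2180×0.311 = 1853.7 t/h.
Product flow = 1413.9 + 2180 = 3593.9 t/h; dissolved solids fraction = 0.516.

0.516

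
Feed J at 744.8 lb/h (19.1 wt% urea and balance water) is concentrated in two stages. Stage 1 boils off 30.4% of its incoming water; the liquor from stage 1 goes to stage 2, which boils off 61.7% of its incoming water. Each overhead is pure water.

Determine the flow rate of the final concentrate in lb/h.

302.9 lb/h

water in feed = 744.8×0.809 = 602.54 lb/h.
After stage 1: water left = (1−0.304)×602.54 = 419.37; stream total = 561.63 lb/h.
After stage 2: water left = (1−0.617)×419.37 = 160.62; final concentrate = 302.88 lb/h.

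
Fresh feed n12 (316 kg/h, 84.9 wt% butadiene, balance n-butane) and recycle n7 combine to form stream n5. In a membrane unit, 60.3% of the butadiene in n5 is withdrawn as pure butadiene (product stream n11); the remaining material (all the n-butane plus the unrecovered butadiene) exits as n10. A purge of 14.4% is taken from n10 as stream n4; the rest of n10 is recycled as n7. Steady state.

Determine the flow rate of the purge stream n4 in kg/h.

n-butane enters only via n12 and leaves only via the purge: 316×0.151 = 0.144×(n-butane in n10), and the membrane unit passes all n-butane, so n-butane in n5 = n-butane in n10 = 331.36 kg/h.
butadiene in n5: m_A = 316×0.849 + (1−0.144)·(1−0.603)·m_A, so m_A = 268.28/0.6602 = 406.39 kg/h.
n10 = (1−0.603)×406.39 + 331.36 = 492.7 kg/h.
Purge n4 = 0.144×492.7 = 70.948 kg/h.

70.95 kg/h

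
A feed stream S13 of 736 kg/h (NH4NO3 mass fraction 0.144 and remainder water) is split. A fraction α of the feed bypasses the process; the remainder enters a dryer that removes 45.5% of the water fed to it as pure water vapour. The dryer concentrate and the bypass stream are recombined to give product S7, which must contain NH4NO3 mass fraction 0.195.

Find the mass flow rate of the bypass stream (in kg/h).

241.8 kg/h

All 736×0.144 = 105.98 kg/h of NH4NO3 reaches S7, so S7 = 105.98/0.195 = 543.51 kg/h and vapour = 192.49 kg/h.
The evaporator receives (1−α)·736 of feed at 0.856 water and removes 0.455 of that water:
0.455×0.856×(1−α)×736 = 192.49
(1−α) = 192.49/286.66 = 0.6715;  α = 0.3285.
Bypass flow = 0.3285×736 = 241.77 kg/h.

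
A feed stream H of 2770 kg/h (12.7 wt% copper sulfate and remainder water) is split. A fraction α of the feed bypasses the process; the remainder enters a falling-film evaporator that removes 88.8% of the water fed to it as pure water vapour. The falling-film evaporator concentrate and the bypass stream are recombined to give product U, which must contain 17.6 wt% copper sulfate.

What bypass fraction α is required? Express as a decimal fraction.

0.641

All 2770×0.127 = 351.79 kg/h of copper sulfate reaches U, so U = 351.79/0.176 = 1998.8 kg/h and vapour = 771.19 kg/h.
The evaporator receives (1−α)·2770 of feed at 0.873 water and removes 0.888 of that water:
0.888×0.873×(1−α)×2770 = 771.19
(1−α) = 771.19/2147.4 = 0.3591;  α = 0.6409.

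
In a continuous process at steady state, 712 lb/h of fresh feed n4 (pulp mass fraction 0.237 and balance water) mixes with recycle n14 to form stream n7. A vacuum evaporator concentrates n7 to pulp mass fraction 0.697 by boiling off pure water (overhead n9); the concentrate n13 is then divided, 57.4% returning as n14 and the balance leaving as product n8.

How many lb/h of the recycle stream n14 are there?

Overall pulp balance (none leaves overhead): pulp in fresh feed = pulp in product, i.e. 712×0.237 = (1−0.574)·n13·0.697.
n13 = 168.74/(0.697×0.426) = 568.31 lb/h.
Recycle n14 = 0.574×568.31 = 326.21 lb/h.

326.2 lb/h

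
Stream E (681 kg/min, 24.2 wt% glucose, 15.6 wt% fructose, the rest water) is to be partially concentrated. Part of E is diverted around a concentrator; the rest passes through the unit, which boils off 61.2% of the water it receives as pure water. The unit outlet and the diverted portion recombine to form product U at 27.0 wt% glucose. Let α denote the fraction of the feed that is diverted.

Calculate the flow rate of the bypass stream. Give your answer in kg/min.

489.3 kg/min

All 681×0.242 = 164.8 kg/min of glucose reaches U, so U = 164.8/0.270 = 610.38 kg/min and vapour = 70.622 kg/min.
The evaporator receives (1−α)·681 of feed at 0.602 water and removes 0.612 of that water:
0.612×0.602×(1−α)×681 = 70.622
(1−α) = 70.622/250.9 = 0.2815;  α = 0.7185.
Bypass flow = 0.7185×681 = 489.31 kg/min.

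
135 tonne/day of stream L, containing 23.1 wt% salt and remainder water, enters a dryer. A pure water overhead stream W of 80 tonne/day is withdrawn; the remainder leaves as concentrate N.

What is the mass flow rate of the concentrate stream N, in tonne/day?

55 tonne/day

Concentrate = 135 − 80 = 55 tonne/day.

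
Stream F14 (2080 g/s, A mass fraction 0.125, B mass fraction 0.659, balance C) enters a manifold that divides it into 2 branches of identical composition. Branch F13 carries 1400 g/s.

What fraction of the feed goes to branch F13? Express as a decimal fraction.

0.673

Fraction to F13 = 1400/2080 = 0.6731.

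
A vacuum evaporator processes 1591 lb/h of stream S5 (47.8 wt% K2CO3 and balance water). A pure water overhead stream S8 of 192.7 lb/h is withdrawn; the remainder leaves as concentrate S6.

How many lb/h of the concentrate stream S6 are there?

Concentrate = 1591 − 192.7 = 1398.3 lb/h.

1398 lb/h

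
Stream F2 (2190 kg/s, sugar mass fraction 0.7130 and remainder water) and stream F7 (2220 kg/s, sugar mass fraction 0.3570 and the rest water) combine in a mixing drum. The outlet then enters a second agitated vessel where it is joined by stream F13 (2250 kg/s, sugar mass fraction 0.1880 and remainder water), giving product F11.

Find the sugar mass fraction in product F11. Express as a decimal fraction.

Overall, product flow = 6660 kg/s.
sugar in = 2190×0.713 + 2220×0.357 + 2250×0.188 = 2777 kg/s.
sugar fraction in F11 = 0.4170.

0.4170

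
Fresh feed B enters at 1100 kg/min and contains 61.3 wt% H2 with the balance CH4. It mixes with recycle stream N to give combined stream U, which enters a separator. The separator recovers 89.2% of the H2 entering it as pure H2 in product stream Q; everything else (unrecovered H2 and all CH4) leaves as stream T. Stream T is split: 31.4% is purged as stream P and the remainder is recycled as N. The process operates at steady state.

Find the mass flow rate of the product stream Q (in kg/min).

H2 in U: m_A = 1100×0.613 + (1−0.314)·(1−0.892)·m_A, so m_A = 674.3/0.9259 = 728.25 kg/min.
Product Q = 0.892×728.25 = 649.6 kg/min.

649.6 kg/min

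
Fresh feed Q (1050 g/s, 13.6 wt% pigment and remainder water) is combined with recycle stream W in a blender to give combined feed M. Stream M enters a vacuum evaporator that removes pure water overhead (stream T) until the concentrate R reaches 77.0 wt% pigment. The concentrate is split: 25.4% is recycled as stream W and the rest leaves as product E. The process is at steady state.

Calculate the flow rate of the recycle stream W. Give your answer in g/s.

63.14 g/s

Overall pigment balance (none leaves overhead): pigment in fresh feed = pigment in product, i.e. 1050×0.136 = (1−0.254)·R·0.770.
R = 142.8/(0.770×0.746) = 248.6 g/s.
Recycle W = 0.254×248.6 = 63.144 g/s.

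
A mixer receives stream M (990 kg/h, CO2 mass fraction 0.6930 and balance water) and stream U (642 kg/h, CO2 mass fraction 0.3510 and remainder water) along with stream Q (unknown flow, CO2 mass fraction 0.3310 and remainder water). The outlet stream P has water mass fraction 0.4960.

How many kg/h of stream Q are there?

513.8 kg/h

Let Q be the unknown flow. Total out = 1632 + Q.
water balance: 720.59 + 0.669·Q = 0.496·(1632 + Q)
(0.669 − 0.496)·Q = 0.496×1632 − 720.59 = 88.884
Q = 88.884 / 0.173 = 513.78 kg/h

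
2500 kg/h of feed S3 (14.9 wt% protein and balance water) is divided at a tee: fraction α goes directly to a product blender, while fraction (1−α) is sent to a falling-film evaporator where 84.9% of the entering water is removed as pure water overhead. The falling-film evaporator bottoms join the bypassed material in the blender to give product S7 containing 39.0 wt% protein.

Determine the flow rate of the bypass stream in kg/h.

361.8 kg/h

All 2500×0.149 = 372.5 kg/h of protein reaches S7, so S7 = 372.5/0.390 = 955.13 kg/h and vapour = 1544.9 kg/h.
The evaporator receives (1−α)·2500 of feed at 0.851 water and removes 0.849 of that water:
0.849×0.851×(1−α)×2500 = 1544.9
(1−α) = 1544.9/1806.2 = 0.8553;  α = 0.1447.
Bypass flow = 0.1447×2500 = 361.77 kg/h.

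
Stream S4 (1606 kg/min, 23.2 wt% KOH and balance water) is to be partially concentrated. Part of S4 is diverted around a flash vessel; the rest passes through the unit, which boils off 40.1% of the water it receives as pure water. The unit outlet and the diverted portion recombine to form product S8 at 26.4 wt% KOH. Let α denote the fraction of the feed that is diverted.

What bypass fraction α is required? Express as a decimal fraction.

All 1606×0.232 = 372.59 kg/min of KOH reaches S8, so S8 = 372.59/0.264 = 1411.3 kg/min and vapour = 194.67 kg/min.
The evaporator receives (1−α)·1606 of feed at 0.768 water and removes 0.401 of that water:
0.401×0.768×(1−α)×1606 = 194.67
(1−α) = 194.67/494.6 = 0.3936;  α = 0.6064.

0.606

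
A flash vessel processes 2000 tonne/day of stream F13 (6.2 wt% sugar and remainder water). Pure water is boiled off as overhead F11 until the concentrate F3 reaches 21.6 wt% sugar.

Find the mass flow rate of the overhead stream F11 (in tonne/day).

1426 tonne/day

sugar is conserved: 2000×0.062 = 124 tonne/day all reports to the concentrate.
Concentrate = 124/(target fraction) = 574.07 tonne/day.
Overhead = 2000 − 574.07 = 1425.9 tonne/day.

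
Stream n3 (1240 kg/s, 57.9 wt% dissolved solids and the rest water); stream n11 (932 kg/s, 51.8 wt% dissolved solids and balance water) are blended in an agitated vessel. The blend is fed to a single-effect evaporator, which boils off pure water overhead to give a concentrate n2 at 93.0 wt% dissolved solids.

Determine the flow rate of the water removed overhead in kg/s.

dissolved solids entering = 1240×0.579 + 932×0.518 = 1200.7 kg/s.
All dissolved solids reports to n2, so n2 = 1200.7/0.930 = 1291.1 kg/s.
Total feed = 2172 kg/s; overhead = 2172 − 1291.1 = 880.89 kg/s.

880.9 kg/s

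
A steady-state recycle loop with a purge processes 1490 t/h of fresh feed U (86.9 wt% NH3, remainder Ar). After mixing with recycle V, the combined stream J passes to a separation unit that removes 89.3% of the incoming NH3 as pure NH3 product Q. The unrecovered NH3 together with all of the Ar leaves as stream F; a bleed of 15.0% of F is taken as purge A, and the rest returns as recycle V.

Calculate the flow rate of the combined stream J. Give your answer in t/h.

2726 t/h

Ar enters only via U and leaves only via the purge: 1490×0.131 = 0.150×(Ar in F), and the separation unit passes all Ar, so Ar in J = Ar in F = 1301.3 t/h.
NH3 in J: m_A = 1490×0.869 + (1−0.150)·(1−0.893)·m_A, so m_A = 1294.8/0.9091 = 1424.4 t/h.
J = 1424.4 + 1301.3 = 2725.6 t/h.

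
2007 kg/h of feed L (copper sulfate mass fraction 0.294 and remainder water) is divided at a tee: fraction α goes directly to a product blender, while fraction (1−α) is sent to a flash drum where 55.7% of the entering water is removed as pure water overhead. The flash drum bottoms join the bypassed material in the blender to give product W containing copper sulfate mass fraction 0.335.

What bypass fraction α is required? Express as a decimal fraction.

0.689

All 2007×0.294 = 590.06 kg/h of copper sulfate reaches W, so W = 590.06/0.335 = 1761.4 kg/h and vapour = 245.63 kg/h.
The evaporator receives (1−α)·2007 of feed at 0.706 water and removes 0.557 of that water:
0.557×0.706×(1−α)×2007 = 245.63
(1−α) = 245.63/789.24 = 0.3112;  α = 0.6888.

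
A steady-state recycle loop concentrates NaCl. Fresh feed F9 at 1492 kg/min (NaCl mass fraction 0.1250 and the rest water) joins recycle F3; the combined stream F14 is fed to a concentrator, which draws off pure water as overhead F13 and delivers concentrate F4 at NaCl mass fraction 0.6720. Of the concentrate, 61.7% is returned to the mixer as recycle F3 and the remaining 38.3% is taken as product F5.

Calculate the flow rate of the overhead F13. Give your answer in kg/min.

1214 kg/min

Overall NaCl balance (none leaves overhead): NaCl in fresh feed = NaCl in product, i.e. 1492×0.125 = (1−0.617)·F4·0.672.
F4 = 186.5/(0.672×0.383) = 724.62 kg/min.
Recycle F3 = 0.617×724.62 = 447.09 kg/min.
Combined feed F14 = 1492 + 447.09 = 1939.1 kg/min.
Overhead F13 = F14 − F4 = 1939.1 − 724.62 = 1214.5 kg/min.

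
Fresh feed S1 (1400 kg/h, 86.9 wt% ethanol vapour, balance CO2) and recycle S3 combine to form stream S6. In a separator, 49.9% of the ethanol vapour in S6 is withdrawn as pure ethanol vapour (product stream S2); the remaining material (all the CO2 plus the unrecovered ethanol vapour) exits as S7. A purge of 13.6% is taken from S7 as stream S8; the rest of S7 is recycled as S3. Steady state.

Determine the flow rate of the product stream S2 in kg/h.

1070 kg/h

ethanol vapour in S6: m_A = 1400×0.869 + (1−0.136)·(1−0.499)·m_A, so m_A = 1216.6/0.5671 = 2145.2 kg/h.
Product S2 = 0.499×2145.2 = 1070.4 kg/h.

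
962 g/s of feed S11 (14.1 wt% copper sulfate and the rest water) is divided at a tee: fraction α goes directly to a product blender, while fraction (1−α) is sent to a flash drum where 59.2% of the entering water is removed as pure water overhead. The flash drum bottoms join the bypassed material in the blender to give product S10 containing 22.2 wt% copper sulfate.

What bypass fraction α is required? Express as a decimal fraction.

0.283

All 962×0.141 = 135.64 g/s of copper sulfate reaches S10, so S10 = 135.64/0.222 = 611 g/s and vapour = 351 g/s.
The evaporator receives (1−α)·962 of feed at 0.859 water and removes 0.592 of that water:
0.592×0.859×(1−α)×962 = 351
(1−α) = 351/489.2 = 0.7175;  α = 0.2825.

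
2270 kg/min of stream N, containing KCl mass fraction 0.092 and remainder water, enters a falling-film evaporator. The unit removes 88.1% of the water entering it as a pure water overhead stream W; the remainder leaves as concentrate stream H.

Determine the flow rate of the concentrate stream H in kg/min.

454.1 kg/min

water entering = 2270×0.908 = 2061.2 kg/min; overhead removed = 0.881×2061.2 = 1815.9 kg/min.
Concentrate = 2270 − 1815.9 = 454.12 kg/min.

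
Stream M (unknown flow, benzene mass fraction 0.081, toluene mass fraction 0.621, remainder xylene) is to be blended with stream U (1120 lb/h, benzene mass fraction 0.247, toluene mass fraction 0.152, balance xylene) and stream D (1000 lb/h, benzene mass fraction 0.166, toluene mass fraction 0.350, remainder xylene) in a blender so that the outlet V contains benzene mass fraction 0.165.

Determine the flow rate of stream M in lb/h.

1105 lb/h

Let M be the unknown flow. Total out = 2120 + M.
benzene balance: 442.64 + 0.081·M = 0.165·(2120 + M)
(0.081 − 0.165)·M = 0.165×2120 − 442.64 = -92.84
M = -92.84 / -0.084 = 1105.2 lb/h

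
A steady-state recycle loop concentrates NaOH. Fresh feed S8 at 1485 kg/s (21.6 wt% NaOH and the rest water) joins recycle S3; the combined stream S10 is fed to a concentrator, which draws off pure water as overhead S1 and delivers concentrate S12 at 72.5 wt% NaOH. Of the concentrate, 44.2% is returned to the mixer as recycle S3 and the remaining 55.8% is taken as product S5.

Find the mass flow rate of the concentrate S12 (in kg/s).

792.9 kg/s

Overall NaOH balance (none leaves overhead): NaOH in fresh feed = NaOH in product, i.e. 1485×0.216 = (1−0.442)·S12·0.725.
S12 = 320.76/(0.725×0.558) = 792.88 kg/s.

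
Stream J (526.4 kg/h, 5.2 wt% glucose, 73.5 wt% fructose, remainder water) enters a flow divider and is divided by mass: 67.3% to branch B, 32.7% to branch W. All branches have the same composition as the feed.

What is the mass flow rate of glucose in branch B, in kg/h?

Branch B total = 0.673×526.4 = 354.27 kg/h.
glucose in B = 0.052×354.27 = 18.422 kg/h.

18.42 kg/h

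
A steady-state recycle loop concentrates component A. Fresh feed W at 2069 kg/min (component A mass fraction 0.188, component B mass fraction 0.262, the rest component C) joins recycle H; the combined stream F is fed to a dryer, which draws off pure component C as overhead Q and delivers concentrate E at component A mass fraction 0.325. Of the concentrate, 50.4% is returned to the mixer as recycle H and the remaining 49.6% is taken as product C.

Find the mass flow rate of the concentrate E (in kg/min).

2413 kg/min

Overall component A balance (none leaves overhead): component A in fresh feed = component A in product, i.e. 2069×0.188 = (1−0.504)·E·0.325.
E = 388.97/(0.325×0.496) = 2413 kg/min.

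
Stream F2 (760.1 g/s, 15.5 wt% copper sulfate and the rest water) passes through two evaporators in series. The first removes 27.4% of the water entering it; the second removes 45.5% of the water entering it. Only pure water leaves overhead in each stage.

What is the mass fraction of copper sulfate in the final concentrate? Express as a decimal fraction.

water in feed = 760.1×0.845 = 642.28 g/s.
After stage 1: water left = (1−0.274)×642.28 = 466.3; stream total = 584.11 g/s.
After stage 2: water left = (1−0.455)×466.3 = 254.13; final concentrate = 371.95 g/s.
copper sulfate fraction = 117.82/371.95 = 0.317.

0.317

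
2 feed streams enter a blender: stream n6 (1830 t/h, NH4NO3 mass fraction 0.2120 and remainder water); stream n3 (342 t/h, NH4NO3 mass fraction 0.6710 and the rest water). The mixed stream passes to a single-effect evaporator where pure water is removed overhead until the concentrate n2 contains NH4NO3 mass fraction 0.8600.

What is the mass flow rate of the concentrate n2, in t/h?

NH4NO3 entering = 1830×0.212 + 342×0.671 = 617.44 t/h.
All NH4NO3 reports to n2, so n2 = 617.44/0.860 = 717.96 t/h.

718 t/h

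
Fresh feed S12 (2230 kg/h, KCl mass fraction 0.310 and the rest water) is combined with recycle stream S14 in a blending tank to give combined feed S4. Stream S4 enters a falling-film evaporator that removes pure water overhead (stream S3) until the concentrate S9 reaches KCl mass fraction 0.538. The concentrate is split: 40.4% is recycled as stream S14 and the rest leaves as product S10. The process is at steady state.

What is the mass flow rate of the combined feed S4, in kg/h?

Overall KCl balance (none leaves overhead): KCl in fresh feed = KCl in product, i.e. 2230×0.310 = (1−0.404)·S9·0.538.
S9 = 691.3/(0.538×0.596) = 2155.9 kg/h.
Recycle S14 = 0.404×2155.9 = 871 kg/h.
Combined feed S4 = 2230 + 871 = 3101 kg/h.

3101 kg/h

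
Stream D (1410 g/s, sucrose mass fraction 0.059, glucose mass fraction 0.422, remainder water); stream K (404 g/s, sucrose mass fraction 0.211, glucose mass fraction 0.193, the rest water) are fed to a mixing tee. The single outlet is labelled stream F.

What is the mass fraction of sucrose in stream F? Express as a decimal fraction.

Total flow out = 1410 + 404 = 1814 g/s.
sucrose in = 1410×0.059 + 404×0.211 = 168.43 g/s.
sucrose mass fraction in F = 168.43/1814 = 0.093.

0.093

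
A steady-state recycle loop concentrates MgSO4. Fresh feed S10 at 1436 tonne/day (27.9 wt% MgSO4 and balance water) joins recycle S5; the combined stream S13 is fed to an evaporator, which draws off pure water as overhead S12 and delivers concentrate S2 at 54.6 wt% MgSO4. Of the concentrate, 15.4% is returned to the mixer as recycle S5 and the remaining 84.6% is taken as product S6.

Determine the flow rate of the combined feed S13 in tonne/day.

1570 tonne/day

Overall MgSO4 balance (none leaves overhead): MgSO4 in fresh feed = MgSO4 in product, i.e. 1436×0.279 = (1−0.154)·S2·0.546.
S2 = 400.64/(0.546×0.846) = 867.35 tonne/day.
Recycle S5 = 0.154×867.35 = 133.57 tonne/day.
Combined feed S13 = 1436 + 133.57 = 1569.6 tonne/day.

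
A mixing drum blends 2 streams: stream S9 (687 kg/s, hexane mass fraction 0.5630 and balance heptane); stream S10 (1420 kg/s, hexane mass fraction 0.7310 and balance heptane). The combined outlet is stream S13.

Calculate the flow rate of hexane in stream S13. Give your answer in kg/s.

1425 kg/s

hexane out = hexane in = 687×0.563 + 1420×0.731 = 1424.8 kg/s.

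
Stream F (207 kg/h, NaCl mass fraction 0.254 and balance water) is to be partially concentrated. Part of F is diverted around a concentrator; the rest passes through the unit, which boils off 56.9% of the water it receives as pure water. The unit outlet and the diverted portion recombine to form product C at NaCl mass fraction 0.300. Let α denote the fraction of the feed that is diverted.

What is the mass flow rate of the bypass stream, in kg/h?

132.2 kg/h

All 207×0.254 = 52.578 kg/h of NaCl reaches C, so C = 52.578/0.300 = 175.26 kg/h and vapour = 31.74 kg/h.
The evaporator receives (1−α)·207 of feed at 0.746 water and removes 0.569 of that water:
0.569×0.746×(1−α)×207 = 31.74
(1−α) = 31.74/87.866 = 0.3612;  α = 0.6388.
Bypass flow = 0.6388×207 = 132.23 kg/h.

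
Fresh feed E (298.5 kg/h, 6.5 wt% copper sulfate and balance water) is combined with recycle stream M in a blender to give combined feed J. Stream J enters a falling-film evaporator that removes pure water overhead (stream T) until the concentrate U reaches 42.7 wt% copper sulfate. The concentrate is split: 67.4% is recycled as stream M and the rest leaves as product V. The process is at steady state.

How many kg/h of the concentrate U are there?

Overall copper sulfate balance (none leaves overhead): copper sulfate in fresh feed = copper sulfate in product, i.e. 298.5×0.065 = (1−0.674)·U·0.427.
U = 19.402/(0.427×0.326) = 139.38 kg/h.

139.4 kg/h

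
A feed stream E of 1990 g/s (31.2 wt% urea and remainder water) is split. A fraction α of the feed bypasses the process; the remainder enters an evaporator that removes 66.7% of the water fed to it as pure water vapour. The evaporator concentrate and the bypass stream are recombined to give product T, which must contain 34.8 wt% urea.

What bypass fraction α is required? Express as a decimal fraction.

All 1990×0.312 = 620.88 g/s of urea reaches T, so T = 620.88/0.348 = 1784.1 g/s and vapour = 205.86 g/s.
The evaporator receives (1−α)·1990 of feed at 0.688 water and removes 0.667 of that water:
0.667×0.688×(1−α)×1990 = 205.86
(1−α) = 205.86/913.2 = 0.2254;  α = 0.7746.

0.775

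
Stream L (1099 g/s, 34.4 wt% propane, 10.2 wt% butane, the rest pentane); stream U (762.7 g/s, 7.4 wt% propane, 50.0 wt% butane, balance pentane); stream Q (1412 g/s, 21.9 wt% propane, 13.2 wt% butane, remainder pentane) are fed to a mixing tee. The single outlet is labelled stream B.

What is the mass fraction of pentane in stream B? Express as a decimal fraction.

Total flow out = 1099 + 762.7 + 1412 = 3273.7 g/s.
pentane in = 1099×0.554 + 762.7×0.426 + 1412×0.649 = 1850.1 g/s.
pentane mass fraction in B = 1850.1/3273.7 = 0.565.

0.565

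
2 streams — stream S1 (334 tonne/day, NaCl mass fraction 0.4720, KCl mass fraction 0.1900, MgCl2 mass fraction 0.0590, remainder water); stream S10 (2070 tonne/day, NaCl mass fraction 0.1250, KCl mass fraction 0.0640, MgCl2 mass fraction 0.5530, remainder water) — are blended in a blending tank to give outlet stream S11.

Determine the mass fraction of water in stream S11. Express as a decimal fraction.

0.2609

Total flow out = 334 + 2070 = 2404 tonne/day.
water in = 334×0.279 + 2070×0.258 = 627.25 tonne/day.
water mass fraction in S11 = 627.25/2404 = 0.2609.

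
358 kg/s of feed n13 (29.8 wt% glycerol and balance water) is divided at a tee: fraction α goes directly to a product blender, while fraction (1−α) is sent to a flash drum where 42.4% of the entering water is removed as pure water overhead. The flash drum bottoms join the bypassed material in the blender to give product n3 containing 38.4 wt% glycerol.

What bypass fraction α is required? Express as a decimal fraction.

0.248

All 358×0.298 = 106.68 kg/s of glycerol reaches n3, so n3 = 106.68/0.384 = 277.82 kg/s and vapour = 80.177 kg/s.
The evaporator receives (1−α)·358 of feed at 0.702 water and removes 0.424 of that water:
0.424×0.702×(1−α)×358 = 80.177
(1−α) = 80.177/106.56 = 0.7524;  α = 0.2476.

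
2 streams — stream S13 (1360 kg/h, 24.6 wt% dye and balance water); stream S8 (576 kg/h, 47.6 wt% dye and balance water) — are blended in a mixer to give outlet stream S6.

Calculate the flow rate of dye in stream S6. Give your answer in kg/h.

608.7 kg/h

dye out = dye in = 1360×0.246 + 576×0.476 = 608.74 kg/h.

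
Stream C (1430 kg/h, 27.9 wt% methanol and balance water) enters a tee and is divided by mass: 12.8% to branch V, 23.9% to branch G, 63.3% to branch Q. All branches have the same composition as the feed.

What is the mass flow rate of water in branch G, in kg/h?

Branch G total = 0.239×1430 = 341.77 kg/h.
water in G = 0.721×341.77 = 246.42 kg/h.

246.4 kg/h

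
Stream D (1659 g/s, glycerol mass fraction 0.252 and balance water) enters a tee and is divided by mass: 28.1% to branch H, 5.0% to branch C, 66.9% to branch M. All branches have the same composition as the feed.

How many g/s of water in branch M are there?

830.2 g/s

Branch M total = 0.669×1659 = 1109.9 g/s.
water in M = 0.748×1109.9 = 830.18 g/s.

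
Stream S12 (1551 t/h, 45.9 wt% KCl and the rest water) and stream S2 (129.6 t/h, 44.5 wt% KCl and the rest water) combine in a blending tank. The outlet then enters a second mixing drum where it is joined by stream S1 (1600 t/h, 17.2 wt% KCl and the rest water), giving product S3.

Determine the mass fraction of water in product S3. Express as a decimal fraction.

Overall, product flow = 3280.6 t/h.
water in = 1551×0.541 + 129.6×0.555 + 1600×0.828 = 2235.8 t/h.
water fraction in S3 = 0.682.

0.682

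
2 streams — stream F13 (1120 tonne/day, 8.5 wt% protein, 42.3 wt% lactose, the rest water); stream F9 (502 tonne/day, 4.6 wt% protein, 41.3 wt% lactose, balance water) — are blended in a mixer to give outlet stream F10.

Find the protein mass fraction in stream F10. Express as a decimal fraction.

Total flow out = 1120 + 502 = 1622 tonne/day.
protein in = 1120×0.085 + 502×0.046 = 118.29 tonne/day.
protein mass fraction in F10 = 118.29/1622 = 0.073.

0.073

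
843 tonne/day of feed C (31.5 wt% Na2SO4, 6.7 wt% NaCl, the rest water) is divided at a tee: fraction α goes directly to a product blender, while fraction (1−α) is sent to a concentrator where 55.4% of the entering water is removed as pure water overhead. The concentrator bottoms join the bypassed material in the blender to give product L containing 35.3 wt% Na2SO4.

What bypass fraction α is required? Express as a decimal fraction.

0.686

All 843×0.315 = 265.55 tonne/day of Na2SO4 reaches L, so L = 265.55/0.353 = 752.25 tonne/day and vapour = 90.748 tonne/day.
The evaporator receives (1−α)·843 of feed at 0.618 water and removes 0.554 of that water:
0.554×0.618×(1−α)×843 = 90.748
(1−α) = 90.748/288.62 = 0.3144;  α = 0.6856.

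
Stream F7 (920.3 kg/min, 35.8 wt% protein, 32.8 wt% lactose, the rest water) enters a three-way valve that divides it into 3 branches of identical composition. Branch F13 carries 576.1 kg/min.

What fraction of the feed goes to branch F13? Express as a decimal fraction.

Fraction to F13 = 576.1/920.3 = 0.6260.

0.626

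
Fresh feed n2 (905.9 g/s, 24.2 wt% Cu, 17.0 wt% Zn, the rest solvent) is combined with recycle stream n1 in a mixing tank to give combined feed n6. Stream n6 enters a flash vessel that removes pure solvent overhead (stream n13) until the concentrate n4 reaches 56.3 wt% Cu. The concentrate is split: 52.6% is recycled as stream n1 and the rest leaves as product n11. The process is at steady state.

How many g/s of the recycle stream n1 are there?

Overall Cu balance (none leaves overhead): Cu in fresh feed = Cu in product, i.e. 905.9×0.242 = (1−0.526)·n4·0.563.
n4 = 219.23/(0.563×0.474) = 821.5 g/s.
Recycle n1 = 0.526×821.5 = 432.11 g/s.

432.1 g/s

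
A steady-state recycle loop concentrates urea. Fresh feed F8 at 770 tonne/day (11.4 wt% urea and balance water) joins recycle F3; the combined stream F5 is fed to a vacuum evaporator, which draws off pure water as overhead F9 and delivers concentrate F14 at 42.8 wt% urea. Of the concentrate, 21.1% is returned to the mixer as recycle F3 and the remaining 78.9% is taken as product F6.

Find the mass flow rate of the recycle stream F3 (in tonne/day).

Overall urea balance (none leaves overhead): urea in fresh feed = urea in product, i.e. 770×0.114 = (1−0.211)·F14·0.428.
F14 = 87.78/(0.428×0.789) = 259.94 tonne/day.
Recycle F3 = 0.211×259.94 = 54.848 tonne/day.

54.85 tonne/day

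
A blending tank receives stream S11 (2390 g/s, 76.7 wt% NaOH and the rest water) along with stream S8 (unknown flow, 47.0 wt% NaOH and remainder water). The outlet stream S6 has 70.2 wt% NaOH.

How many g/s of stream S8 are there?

669.6 g/s

Let S8 be the unknown flow. Total out = 2390 + S8.
NaOH balance: 1833.1 + 0.470·S8 = 0.702·(2390 + S8)
(0.470 − 0.702)·S8 = 0.702×2390 − 1833.1 = -155.35
S8 = -155.35 / -0.232 = 669.61 g/s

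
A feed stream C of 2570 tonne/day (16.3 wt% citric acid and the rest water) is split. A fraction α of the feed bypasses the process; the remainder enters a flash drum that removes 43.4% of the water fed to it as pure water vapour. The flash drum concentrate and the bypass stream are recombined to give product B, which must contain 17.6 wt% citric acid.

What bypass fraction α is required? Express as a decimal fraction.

0.797

All 2570×0.163 = 418.91 tonne/day of citric acid reaches B, so B = 418.91/0.176 = 2380.2 tonne/day and vapour = 189.83 tonne/day.
The evaporator receives (1−α)·2570 of feed at 0.837 water and removes 0.434 of that water:
0.434×0.837×(1−α)×2570 = 189.83
(1−α) = 189.83/933.57 = 0.2033;  α = 0.7967.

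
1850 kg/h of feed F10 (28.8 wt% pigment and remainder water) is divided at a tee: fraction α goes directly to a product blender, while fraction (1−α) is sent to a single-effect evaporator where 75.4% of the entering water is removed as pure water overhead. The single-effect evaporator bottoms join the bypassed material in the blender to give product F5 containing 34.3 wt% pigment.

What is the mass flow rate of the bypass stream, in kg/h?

All 1850×0.288 = 532.8 kg/h of pigment reaches F5, so F5 = 532.8/0.343 = 1553.4 kg/h and vapour = 296.65 kg/h.
The evaporator receives (1−α)·1850 of feed at 0.712 water and removes 0.754 of that water:
0.754×0.712×(1−α)×1850 = 296.65
(1−α) = 296.65/993.17 = 0.2987;  α = 0.7013.
Bypass flow = 0.7013×1850 = 1297.4 kg/h.

1297 kg/h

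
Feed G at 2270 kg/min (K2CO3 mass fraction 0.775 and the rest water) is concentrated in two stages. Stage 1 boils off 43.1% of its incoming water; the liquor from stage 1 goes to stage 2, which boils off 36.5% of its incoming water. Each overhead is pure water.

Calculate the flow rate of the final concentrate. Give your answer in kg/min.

1944 kg/min

water in feed = 2270×0.225 = 510.75 kg/min.
After stage 1: water left = (1−0.431)×510.75 = 290.62; stream total = 2049.9 kg/min.
After stage 2: water left = (1−0.365)×290.62 = 184.54; final concentrate = 1943.8 kg/min.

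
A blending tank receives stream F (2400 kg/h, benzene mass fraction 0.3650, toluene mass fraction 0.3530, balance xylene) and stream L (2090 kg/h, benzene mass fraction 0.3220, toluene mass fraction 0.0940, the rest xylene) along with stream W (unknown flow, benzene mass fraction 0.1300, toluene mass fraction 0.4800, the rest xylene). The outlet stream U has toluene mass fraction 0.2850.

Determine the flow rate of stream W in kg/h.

Let W be the unknown flow. Total out = 4490 + W.
toluene balance: 1043.7 + 0.480·W = 0.285·(4490 + W)
(0.480 − 0.285)·W = 0.285×4490 − 1043.7 = 235.99
W = 235.99 / 0.195 = 1210.2 kg/h

1210 kg/h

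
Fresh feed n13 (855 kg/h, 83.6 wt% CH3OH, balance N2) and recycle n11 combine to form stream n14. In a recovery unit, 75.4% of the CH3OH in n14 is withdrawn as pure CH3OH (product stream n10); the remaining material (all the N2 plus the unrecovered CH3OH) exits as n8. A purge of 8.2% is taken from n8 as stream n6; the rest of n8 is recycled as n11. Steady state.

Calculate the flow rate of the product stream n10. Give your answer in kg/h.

696.2 kg/h

CH3OH in n14: m_A = 855×0.836 + (1−0.082)·(1−0.754)·m_A, so m_A = 714.78/0.7742 = 923.28 kg/h.
Product n10 = 0.754×923.28 = 696.16 kg/h.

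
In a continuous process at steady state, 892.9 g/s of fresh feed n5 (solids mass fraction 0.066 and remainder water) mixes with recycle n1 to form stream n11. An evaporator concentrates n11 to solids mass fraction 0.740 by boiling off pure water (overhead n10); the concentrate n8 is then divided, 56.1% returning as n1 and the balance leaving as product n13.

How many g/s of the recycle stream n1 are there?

101.8 g/s

Overall solids balance (none leaves overhead): solids in fresh feed = solids in product, i.e. 892.9×0.066 = (1−0.561)·n8·0.740.
n8 = 58.931/(0.740×0.439) = 181.41 g/s.
Recycle n1 = 0.561×181.41 = 101.77 g/s.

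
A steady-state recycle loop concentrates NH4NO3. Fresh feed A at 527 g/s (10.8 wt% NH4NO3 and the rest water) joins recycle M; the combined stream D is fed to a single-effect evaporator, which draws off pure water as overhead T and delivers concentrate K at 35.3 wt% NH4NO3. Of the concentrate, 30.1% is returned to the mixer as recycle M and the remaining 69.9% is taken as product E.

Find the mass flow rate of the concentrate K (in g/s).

230.7 g/s

Overall NH4NO3 balance (none leaves overhead): NH4NO3 in fresh feed = NH4NO3 in product, i.e. 527×0.108 = (1−0.301)·K·0.353.
K = 56.916/(0.353×0.699) = 230.67 g/s.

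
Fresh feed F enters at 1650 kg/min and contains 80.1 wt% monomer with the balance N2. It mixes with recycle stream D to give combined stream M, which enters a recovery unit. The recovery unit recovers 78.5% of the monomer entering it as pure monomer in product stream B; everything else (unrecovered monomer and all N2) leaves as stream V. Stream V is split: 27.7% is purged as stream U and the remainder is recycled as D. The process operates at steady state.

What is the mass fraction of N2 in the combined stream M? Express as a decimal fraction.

0.4310

N2 enters only via F and leaves only via the purge: 1650×0.199 = 0.277×(N2 in V), and the recovery unit passes all N2, so N2 in M = N2 in V = 1185.4 kg/min.
monomer in M: m_A = 1650×0.801 + (1−0.277)·(1−0.785)·m_A, so m_A = 1321.7/0.8446 = 1564.9 kg/min.
M = 1564.9 + 1185.4 = 2750.3 kg/min.
N2 fraction in M = 1185.4/2750.3 = 0.4310.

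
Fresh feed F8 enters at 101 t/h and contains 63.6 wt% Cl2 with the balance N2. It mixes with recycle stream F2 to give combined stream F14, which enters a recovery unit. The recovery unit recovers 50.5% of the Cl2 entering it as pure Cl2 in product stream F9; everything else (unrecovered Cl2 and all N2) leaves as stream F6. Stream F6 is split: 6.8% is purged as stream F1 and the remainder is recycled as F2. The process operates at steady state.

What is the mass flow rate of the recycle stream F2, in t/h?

N2 enters only via F8 and leaves only via the purge: 101×0.364 = 0.068×(N2 in F6), and the recovery unit passes all N2, so N2 in F14 = N2 in F6 = 540.65 t/h.
Cl2 in F14: m_A = 101×0.636 + (1−0.068)·(1−0.505)·m_A, so m_A = 64.236/0.5387 = 119.25 t/h.
F6 = (1−0.505)×119.25 + 540.65 = 599.68 t/h.
Recycle F2 = (1−0.068)×599.68 = 558.9 t/h.

558.9 t/h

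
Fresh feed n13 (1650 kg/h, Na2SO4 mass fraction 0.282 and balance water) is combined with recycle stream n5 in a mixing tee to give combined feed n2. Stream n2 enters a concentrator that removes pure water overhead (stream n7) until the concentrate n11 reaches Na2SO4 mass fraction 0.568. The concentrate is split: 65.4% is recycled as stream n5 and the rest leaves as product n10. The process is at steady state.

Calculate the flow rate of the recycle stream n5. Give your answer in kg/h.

Overall Na2SO4 balance (none leaves overhead): Na2SO4 in fresh feed = Na2SO4 in product, i.e. 1650×0.282 = (1−0.654)·n11·0.568.
n11 = 465.3/(0.568×0.346) = 2367.6 kg/h.
Recycle n5 = 0.654×2367.6 = 1548.4 kg/h.

1548 kg/h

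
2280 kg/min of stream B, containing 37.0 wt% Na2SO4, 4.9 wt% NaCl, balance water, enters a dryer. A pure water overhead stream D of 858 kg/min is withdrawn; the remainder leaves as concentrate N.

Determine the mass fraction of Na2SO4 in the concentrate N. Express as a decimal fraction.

Na2SO4 is not removed: 2280×0.370 = 843.6 kg/min of Na2SO4 enters N.
Concentrate = 2280 − 858 = 1422 kg/min.
Mass fraction = 843.6/1422 = 0.593.

0.593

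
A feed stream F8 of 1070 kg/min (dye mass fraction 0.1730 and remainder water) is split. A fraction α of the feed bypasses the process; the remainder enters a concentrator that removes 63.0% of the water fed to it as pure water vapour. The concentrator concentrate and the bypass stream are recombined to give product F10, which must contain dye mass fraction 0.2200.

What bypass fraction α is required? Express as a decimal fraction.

0.590

All 1070×0.173 = 185.11 kg/min of dye reaches F10, so F10 = 185.11/0.220 = 841.41 kg/min and vapour = 228.59 kg/min.
The evaporator receives (1−α)·1070 of feed at 0.827 water and removes 0.630 of that water:
0.630×0.827×(1−α)×1070 = 228.59
(1−α) = 228.59/557.48 = 0.4100;  α = 0.5900.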